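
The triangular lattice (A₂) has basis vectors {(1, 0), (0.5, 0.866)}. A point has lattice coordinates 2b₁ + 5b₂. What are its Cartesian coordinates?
(4.5, 4.33)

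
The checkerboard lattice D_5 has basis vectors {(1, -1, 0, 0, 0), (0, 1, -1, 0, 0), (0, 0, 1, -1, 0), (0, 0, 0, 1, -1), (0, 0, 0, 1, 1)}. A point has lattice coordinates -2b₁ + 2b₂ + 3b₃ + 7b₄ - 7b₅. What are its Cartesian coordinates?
(-2, 4, 1, -3, -14)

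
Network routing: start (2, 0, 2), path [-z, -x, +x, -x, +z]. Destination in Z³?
(1, 0, 2)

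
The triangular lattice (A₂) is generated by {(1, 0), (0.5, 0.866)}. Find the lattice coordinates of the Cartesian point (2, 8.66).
-3b₁ + 10b₂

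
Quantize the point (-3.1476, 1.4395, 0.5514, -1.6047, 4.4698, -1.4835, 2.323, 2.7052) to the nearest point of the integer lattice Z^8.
(-3, 1, 1, -2, 4, -1, 2, 3)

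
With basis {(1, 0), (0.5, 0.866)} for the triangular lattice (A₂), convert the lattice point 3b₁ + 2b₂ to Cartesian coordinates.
(4, 1.732)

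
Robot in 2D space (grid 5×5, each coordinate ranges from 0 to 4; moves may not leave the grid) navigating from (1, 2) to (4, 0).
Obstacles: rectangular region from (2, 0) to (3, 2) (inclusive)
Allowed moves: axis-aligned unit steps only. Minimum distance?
7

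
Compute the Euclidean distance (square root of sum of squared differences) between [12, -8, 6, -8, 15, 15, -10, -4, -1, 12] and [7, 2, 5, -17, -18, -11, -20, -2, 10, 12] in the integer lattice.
46.8722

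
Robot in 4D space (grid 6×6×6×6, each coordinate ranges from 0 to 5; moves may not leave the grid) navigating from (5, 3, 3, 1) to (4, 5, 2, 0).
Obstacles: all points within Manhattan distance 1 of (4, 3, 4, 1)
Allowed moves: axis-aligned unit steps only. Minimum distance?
5
(one shortest path: (5, 3, 3, 1) → (5, 4, 3, 1) → (4, 4, 3, 1) → (4, 5, 3, 1) → (4, 5, 2, 1) → (4, 5, 2, 0))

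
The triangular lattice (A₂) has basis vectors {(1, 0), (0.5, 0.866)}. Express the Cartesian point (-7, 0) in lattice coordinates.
-7b₁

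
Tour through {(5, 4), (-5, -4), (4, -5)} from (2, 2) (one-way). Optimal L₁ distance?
25
(one optimal route: (2, 2) → (5, 4) → (4, -5) → (-5, -4))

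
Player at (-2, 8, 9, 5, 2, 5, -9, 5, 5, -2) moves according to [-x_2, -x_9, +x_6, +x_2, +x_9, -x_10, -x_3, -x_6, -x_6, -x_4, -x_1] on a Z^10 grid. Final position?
(-3, 8, 8, 4, 2, 4, -9, 5, 5, -3)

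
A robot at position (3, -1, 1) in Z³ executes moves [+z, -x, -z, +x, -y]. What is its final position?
(3, -2, 1)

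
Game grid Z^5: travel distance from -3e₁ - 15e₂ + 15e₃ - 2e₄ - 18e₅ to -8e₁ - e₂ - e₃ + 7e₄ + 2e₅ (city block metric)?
64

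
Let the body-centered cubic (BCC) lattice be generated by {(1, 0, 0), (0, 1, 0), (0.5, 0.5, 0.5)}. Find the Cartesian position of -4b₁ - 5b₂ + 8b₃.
(0, -1, 4)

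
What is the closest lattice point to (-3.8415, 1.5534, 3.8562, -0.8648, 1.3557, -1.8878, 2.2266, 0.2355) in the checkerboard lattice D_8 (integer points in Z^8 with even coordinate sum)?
(-4, 2, 4, -1, 1, -2, 2, 0)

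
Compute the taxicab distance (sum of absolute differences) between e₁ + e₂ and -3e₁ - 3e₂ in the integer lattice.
8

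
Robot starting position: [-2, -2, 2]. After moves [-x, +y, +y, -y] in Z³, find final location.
(-3, -1, 2)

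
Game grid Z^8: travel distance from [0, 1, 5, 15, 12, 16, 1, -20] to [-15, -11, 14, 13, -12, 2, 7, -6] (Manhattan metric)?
96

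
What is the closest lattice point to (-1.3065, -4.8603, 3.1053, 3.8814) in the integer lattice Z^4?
(-1, -5, 3, 4)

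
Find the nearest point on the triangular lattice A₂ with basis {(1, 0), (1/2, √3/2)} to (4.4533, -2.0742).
(4.5, -2.598)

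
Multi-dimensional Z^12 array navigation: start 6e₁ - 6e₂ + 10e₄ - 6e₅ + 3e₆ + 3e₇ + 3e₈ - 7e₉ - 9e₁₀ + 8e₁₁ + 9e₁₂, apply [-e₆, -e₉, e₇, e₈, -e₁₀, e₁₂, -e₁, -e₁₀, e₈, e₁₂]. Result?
(5, -6, 0, 10, -6, 2, 4, 5, -8, -11, 8, 11)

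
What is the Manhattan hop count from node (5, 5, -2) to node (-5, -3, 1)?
21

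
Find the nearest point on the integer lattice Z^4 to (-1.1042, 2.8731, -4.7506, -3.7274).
(-1, 3, -5, -4)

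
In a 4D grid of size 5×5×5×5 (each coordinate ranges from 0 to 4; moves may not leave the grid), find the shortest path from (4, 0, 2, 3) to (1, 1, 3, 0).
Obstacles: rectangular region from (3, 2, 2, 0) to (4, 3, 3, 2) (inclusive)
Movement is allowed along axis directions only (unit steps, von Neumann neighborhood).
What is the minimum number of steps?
8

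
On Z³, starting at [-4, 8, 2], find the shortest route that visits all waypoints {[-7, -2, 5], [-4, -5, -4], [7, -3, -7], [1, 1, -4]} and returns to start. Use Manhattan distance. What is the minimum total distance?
78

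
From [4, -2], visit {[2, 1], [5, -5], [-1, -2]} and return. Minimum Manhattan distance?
24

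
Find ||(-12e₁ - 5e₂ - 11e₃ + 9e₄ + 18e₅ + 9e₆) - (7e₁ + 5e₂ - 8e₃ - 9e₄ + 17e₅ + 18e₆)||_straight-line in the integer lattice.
29.5973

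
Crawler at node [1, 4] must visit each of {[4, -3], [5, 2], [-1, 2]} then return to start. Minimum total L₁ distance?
26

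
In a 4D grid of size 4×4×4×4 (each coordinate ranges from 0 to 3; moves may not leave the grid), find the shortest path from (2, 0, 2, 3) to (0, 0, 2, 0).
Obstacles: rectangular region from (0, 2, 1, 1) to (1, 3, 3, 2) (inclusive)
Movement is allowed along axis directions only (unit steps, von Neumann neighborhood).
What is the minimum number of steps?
5
(one shortest path: (2, 0, 2, 3) → (1, 0, 2, 3) → (0, 0, 2, 3) → (0, 0, 2, 2) → (0, 0, 2, 1) → (0, 0, 2, 0))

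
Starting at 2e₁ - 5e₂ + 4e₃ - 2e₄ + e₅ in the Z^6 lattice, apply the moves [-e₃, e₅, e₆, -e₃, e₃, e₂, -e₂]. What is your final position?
(2, -5, 3, -2, 2, 1)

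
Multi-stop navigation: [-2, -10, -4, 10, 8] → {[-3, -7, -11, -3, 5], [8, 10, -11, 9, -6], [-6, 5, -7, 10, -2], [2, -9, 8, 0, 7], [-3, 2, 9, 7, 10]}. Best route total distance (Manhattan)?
150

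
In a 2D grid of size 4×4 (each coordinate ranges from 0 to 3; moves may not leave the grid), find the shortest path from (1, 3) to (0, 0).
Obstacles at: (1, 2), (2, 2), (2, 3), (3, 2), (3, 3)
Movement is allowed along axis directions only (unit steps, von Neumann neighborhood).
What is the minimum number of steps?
4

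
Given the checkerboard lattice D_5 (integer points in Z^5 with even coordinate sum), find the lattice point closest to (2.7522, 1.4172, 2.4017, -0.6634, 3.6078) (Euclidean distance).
(3, 2, 2, -1, 4)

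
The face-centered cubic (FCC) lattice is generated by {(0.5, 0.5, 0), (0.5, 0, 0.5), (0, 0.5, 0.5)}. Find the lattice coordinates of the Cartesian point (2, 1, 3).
4b₂ + 2b₃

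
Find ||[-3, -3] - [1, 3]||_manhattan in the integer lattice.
10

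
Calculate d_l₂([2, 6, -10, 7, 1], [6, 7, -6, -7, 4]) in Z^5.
15.4272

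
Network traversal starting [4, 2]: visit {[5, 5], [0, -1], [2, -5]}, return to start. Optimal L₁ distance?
30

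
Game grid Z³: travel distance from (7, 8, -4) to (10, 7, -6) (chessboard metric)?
3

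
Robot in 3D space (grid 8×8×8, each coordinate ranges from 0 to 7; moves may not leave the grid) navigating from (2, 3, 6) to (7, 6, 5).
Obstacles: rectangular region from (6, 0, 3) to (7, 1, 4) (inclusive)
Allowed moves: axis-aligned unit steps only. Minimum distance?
9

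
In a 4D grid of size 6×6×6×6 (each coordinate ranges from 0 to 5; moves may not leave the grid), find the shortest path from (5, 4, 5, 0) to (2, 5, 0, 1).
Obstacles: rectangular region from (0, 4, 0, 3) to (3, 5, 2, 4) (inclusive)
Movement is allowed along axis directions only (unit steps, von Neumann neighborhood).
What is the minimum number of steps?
10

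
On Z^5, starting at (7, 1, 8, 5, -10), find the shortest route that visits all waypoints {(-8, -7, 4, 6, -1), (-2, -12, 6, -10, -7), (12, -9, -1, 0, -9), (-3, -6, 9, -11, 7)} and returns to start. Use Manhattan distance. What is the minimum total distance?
164
(one optimal route: (7, 1, 8, 5, -10) → (-8, -7, 4, 6, -1) → (-3, -6, 9, -11, 7) → (-2, -12, 6, -10, -7) → (12, -9, -1, 0, -9) → (7, 1, 8, 5, -10))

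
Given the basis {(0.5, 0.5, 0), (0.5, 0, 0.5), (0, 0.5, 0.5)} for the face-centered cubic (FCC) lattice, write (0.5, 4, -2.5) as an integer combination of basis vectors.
7b₁ - 6b₂ + b₃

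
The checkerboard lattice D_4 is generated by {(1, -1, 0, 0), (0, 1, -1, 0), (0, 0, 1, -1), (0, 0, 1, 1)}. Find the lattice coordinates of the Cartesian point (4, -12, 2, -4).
4b₁ - 8b₂ - b₃ - 5b₄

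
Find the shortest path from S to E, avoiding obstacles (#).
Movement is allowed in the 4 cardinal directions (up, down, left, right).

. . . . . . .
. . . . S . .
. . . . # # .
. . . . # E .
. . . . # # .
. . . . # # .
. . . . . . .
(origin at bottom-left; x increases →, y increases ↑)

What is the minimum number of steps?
5
(one shortest path: (4, 5) → (5, 5) → (6, 5) → (6, 4) → (6, 3) → (5, 3))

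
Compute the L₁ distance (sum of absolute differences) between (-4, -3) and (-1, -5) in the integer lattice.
5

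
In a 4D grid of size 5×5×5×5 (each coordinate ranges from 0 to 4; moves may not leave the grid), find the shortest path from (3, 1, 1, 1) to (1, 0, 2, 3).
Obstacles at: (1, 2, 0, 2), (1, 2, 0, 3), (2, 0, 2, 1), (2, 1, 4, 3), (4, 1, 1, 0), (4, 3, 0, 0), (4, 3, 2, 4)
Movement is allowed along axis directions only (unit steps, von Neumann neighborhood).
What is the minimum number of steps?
6
(one shortest path: (3, 1, 1, 1) → (2, 1, 1, 1) → (1, 1, 1, 1) → (1, 0, 1, 1) → (1, 0, 2, 1) → (1, 0, 2, 2) → (1, 0, 2, 3))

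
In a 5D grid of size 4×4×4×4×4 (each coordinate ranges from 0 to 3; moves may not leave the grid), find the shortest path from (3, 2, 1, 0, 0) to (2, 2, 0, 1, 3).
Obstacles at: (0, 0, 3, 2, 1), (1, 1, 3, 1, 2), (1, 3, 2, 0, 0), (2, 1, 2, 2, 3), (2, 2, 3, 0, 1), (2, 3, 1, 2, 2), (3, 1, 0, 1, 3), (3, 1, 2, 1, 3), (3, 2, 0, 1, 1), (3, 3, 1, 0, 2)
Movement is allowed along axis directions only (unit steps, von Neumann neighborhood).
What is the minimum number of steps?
6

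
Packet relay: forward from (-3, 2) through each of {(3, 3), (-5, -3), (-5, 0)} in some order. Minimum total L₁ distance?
21
(one optimal route: (-3, 2) → (3, 3) → (-5, 0) → (-5, -3))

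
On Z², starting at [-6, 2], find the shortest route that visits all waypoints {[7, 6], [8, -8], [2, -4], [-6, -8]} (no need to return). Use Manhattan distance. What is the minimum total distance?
47
(one optimal route: (-6, 2) → (-6, -8) → (2, -4) → (8, -8) → (7, 6))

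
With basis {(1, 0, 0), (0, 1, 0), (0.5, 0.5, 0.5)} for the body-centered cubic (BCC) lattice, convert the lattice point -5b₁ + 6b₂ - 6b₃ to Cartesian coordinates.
(-8, 3, -3)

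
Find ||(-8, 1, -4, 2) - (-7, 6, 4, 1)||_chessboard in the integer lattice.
8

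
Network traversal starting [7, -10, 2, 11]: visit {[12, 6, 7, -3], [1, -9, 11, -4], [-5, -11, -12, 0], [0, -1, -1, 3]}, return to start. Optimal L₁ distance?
162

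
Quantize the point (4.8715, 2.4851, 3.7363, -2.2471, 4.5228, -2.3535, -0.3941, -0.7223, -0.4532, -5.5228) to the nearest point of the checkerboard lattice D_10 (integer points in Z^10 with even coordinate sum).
(5, 3, 4, -2, 5, -2, 0, -1, 0, -6)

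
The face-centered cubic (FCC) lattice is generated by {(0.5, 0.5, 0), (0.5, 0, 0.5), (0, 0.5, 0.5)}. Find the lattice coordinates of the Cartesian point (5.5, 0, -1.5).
7b₁ + 4b₂ - 7b₃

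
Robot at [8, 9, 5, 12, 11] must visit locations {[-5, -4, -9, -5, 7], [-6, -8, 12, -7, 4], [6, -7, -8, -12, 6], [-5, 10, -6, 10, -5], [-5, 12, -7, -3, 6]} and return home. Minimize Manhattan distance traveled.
218
(one optimal route: (8, 9, 5, 12, 11) → (-6, -8, 12, -7, 4) → (6, -7, -8, -12, 6) → (-5, -4, -9, -5, 7) → (-5, 12, -7, -3, 6) → (-5, 10, -6, 10, -5) → (8, 9, 5, 12, 11))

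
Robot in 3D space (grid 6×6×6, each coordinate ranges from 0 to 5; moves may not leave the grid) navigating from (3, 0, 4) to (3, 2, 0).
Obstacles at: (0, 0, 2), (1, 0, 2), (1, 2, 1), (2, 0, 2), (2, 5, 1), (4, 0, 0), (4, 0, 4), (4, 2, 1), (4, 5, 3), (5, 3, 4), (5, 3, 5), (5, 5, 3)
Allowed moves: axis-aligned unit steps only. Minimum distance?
6
(one shortest path: (3, 0, 4) → (3, 1, 4) → (3, 2, 4) → (3, 2, 3) → (3, 2, 2) → (3, 2, 1) → (3, 2, 0))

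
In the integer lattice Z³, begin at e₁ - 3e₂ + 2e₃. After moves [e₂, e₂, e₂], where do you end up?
(1, 0, 2)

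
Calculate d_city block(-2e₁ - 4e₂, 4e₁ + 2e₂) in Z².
12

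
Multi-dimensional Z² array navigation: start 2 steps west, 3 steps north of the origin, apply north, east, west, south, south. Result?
(-2, 2)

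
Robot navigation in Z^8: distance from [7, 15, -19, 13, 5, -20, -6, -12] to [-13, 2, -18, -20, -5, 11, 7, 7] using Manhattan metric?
140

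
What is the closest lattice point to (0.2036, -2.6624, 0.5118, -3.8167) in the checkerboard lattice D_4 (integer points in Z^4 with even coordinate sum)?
(0, -3, 1, -4)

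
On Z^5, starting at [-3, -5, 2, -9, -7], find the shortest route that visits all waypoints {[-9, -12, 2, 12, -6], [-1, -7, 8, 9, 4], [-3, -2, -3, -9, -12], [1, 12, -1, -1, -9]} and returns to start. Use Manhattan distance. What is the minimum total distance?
164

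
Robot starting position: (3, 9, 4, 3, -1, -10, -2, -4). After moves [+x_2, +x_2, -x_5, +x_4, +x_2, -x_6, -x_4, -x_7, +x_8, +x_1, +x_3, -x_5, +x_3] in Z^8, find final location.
(4, 12, 6, 3, -3, -11, -3, -3)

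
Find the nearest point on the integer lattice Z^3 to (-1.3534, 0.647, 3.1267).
(-1, 1, 3)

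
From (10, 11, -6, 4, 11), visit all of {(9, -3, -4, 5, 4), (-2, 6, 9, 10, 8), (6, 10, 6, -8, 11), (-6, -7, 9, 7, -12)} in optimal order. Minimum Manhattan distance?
147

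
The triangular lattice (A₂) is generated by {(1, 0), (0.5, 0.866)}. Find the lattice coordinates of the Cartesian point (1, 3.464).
-b₁ + 4b₂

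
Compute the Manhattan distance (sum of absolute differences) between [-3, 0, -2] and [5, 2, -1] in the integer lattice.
11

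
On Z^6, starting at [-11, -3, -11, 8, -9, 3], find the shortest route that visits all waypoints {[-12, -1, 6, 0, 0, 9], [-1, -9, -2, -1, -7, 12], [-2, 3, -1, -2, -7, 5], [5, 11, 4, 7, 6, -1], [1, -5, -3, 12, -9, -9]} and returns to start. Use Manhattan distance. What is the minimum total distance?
244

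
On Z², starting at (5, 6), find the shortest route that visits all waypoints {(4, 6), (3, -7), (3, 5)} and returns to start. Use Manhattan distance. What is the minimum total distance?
30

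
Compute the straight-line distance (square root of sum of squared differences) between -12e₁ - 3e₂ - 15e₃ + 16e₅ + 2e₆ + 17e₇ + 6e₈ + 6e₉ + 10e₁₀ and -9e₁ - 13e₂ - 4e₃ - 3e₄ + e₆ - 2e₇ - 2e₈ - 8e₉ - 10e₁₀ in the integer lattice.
38.9487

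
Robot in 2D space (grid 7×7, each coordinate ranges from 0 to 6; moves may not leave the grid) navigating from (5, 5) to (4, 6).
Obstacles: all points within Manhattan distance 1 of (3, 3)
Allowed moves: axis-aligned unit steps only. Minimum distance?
2
(one shortest path: (5, 5) → (4, 5) → (4, 6))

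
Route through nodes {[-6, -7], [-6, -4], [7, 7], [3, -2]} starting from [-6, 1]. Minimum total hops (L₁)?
35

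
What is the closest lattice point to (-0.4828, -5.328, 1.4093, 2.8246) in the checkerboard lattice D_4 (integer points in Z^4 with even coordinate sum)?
(-1, -5, 1, 3)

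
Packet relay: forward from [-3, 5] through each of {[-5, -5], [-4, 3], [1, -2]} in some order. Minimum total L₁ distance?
21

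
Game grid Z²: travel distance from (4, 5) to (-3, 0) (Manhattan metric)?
12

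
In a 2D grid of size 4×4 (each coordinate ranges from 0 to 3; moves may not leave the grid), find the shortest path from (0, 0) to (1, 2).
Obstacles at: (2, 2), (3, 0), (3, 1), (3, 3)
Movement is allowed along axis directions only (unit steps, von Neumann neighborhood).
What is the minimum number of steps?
3
(one shortest path: (0, 0) → (1, 0) → (1, 1) → (1, 2))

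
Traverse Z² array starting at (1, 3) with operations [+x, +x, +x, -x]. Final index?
(3, 3)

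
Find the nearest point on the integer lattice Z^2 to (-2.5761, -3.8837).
(-3, -4)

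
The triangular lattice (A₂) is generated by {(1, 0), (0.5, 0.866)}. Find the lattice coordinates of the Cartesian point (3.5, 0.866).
3b₁ + b₂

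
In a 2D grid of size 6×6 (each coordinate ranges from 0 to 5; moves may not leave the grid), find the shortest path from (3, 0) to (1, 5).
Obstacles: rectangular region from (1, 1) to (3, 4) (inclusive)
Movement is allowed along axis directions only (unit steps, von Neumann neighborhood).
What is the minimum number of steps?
9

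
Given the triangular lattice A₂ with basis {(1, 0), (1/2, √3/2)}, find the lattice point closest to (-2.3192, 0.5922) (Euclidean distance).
(-2.5, 0.866)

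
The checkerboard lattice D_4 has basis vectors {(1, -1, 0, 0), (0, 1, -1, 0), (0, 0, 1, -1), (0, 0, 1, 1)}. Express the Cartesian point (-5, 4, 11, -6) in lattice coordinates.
-5b₁ - b₂ + 8b₃ + 2b₄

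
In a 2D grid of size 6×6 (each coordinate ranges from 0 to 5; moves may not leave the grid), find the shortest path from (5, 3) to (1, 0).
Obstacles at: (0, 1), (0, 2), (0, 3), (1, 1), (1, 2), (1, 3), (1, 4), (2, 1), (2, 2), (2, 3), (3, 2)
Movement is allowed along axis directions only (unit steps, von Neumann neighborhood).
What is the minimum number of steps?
7
(one shortest path: (5, 3) → (4, 3) → (4, 2) → (4, 1) → (3, 1) → (3, 0) → (2, 0) → (1, 0))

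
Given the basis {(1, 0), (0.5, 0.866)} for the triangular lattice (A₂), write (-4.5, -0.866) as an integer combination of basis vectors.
-4b₁ - b₂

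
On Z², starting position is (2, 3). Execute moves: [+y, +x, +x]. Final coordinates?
(4, 4)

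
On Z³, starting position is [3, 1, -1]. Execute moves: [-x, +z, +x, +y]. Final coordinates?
(3, 2, 0)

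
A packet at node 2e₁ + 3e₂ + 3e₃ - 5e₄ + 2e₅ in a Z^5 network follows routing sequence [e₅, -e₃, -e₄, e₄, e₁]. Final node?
(3, 3, 2, -5, 3)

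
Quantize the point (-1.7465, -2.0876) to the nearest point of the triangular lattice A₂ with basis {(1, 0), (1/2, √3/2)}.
(-2, -1.732)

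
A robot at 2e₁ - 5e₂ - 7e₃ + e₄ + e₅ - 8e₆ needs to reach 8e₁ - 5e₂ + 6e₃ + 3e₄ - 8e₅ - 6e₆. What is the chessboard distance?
13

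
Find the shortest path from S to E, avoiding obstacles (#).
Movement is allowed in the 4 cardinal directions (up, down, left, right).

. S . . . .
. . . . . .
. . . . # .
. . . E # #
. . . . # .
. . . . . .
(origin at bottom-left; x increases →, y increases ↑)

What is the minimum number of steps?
5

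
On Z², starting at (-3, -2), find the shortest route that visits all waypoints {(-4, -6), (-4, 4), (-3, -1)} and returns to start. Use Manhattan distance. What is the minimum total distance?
22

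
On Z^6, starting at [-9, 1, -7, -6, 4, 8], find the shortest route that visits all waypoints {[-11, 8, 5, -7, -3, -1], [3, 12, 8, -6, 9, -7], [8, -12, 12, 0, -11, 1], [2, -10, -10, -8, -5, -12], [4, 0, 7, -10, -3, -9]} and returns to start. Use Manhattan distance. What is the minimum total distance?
272
(one optimal route: (-9, 1, -7, -6, 4, 8) → (-11, 8, 5, -7, -3, -1) → (3, 12, 8, -6, 9, -7) → (4, 0, 7, -10, -3, -9) → (8, -12, 12, 0, -11, 1) → (2, -10, -10, -8, -5, -12) → (-9, 1, -7, -6, 4, 8))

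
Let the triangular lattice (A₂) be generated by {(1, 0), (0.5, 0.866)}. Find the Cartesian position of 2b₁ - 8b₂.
(-2, -6.928)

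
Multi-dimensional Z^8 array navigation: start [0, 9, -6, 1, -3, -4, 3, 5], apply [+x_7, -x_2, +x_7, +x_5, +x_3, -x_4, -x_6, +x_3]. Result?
(0, 8, -4, 0, -2, -5, 5, 5)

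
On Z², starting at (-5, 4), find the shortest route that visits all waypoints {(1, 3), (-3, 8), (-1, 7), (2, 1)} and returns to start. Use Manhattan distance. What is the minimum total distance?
28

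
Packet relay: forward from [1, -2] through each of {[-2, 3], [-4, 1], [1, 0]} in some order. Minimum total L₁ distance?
12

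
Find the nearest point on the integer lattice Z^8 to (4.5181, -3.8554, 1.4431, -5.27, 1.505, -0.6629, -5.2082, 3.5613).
(5, -4, 1, -5, 2, -1, -5, 4)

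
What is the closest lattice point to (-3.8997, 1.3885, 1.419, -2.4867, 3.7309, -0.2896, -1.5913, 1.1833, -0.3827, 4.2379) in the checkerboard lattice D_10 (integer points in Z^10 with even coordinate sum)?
(-4, 1, 1, -3, 4, 0, -2, 1, 0, 4)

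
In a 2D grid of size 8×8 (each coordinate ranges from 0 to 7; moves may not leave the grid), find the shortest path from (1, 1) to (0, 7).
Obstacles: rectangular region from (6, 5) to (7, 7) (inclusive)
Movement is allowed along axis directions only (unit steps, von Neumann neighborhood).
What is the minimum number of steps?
7
(one shortest path: (1, 1) → (0, 1) → (0, 2) → (0, 3) → (0, 4) → (0, 5) → (0, 6) → (0, 7))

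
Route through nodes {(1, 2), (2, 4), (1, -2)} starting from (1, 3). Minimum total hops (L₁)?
9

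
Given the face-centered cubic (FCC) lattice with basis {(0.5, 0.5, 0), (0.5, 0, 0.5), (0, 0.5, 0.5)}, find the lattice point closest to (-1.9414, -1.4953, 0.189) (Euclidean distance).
(-2, -1.5, 0.5)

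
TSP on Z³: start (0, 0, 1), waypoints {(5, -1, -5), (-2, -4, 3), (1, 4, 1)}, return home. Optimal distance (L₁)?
46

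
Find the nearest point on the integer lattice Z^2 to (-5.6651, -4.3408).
(-6, -4)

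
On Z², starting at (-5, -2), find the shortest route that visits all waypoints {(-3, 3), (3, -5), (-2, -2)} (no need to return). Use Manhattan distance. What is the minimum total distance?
21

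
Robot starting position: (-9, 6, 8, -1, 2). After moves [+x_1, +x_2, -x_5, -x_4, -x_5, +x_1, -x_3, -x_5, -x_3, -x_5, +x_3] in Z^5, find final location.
(-7, 7, 7, -2, -2)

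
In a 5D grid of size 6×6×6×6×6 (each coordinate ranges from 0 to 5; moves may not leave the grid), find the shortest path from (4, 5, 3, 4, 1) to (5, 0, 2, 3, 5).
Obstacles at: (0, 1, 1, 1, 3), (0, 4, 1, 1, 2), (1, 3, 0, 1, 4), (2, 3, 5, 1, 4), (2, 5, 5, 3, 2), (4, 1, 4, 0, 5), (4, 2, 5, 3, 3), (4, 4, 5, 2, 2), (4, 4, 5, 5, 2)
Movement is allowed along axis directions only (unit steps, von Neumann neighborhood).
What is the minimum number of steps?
12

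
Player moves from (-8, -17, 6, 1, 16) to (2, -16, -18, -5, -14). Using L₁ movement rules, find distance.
71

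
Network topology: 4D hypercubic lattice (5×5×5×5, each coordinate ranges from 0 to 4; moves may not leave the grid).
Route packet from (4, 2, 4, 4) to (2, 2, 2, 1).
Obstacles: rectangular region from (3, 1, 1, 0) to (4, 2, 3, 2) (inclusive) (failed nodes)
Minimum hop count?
7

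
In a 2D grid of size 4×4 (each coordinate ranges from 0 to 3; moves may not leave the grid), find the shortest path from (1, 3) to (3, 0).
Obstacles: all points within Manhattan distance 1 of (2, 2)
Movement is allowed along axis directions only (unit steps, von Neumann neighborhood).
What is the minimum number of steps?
7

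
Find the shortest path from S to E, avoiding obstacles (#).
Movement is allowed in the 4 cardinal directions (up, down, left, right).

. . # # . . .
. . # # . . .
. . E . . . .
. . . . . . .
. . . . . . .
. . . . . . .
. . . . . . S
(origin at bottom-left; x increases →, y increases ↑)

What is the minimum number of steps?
8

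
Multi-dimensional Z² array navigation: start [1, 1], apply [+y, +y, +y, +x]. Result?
(2, 4)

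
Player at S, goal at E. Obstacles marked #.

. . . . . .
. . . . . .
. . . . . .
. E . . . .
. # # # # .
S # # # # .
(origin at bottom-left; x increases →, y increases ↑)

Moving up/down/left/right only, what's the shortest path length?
3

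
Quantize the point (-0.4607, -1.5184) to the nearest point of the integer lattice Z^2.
(0, -2)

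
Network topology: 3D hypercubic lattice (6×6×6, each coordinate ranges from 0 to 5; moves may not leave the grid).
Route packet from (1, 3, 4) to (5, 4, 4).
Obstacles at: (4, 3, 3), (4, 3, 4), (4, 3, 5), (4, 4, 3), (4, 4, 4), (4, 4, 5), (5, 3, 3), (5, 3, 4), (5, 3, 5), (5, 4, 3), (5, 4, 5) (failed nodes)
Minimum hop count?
7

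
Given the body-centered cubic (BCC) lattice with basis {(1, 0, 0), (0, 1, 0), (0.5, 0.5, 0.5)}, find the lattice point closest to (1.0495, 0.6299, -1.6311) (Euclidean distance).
(1.5, 0.5, -1.5)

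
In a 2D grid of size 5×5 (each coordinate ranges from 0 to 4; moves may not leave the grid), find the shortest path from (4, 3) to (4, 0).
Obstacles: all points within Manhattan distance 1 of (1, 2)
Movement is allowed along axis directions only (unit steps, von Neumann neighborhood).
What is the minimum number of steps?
3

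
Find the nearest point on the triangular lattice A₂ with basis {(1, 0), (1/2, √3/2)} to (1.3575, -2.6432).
(1.5, -2.598)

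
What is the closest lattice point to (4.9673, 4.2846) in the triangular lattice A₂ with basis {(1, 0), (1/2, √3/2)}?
(4.5, 4.33)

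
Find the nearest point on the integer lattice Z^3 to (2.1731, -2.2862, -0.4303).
(2, -2, 0)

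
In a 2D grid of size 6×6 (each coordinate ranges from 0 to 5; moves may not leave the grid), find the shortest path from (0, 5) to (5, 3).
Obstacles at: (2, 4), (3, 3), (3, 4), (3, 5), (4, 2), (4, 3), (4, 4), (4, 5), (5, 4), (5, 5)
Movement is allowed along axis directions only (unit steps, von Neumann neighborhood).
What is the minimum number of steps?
11
(one shortest path: (0, 5) → (1, 5) → (1, 4) → (1, 3) → (2, 3) → (2, 2) → (3, 2) → (3, 1) → (4, 1) → (5, 1) → (5, 2) → (5, 3))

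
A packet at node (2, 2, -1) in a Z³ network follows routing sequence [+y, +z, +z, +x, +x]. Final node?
(4, 3, 1)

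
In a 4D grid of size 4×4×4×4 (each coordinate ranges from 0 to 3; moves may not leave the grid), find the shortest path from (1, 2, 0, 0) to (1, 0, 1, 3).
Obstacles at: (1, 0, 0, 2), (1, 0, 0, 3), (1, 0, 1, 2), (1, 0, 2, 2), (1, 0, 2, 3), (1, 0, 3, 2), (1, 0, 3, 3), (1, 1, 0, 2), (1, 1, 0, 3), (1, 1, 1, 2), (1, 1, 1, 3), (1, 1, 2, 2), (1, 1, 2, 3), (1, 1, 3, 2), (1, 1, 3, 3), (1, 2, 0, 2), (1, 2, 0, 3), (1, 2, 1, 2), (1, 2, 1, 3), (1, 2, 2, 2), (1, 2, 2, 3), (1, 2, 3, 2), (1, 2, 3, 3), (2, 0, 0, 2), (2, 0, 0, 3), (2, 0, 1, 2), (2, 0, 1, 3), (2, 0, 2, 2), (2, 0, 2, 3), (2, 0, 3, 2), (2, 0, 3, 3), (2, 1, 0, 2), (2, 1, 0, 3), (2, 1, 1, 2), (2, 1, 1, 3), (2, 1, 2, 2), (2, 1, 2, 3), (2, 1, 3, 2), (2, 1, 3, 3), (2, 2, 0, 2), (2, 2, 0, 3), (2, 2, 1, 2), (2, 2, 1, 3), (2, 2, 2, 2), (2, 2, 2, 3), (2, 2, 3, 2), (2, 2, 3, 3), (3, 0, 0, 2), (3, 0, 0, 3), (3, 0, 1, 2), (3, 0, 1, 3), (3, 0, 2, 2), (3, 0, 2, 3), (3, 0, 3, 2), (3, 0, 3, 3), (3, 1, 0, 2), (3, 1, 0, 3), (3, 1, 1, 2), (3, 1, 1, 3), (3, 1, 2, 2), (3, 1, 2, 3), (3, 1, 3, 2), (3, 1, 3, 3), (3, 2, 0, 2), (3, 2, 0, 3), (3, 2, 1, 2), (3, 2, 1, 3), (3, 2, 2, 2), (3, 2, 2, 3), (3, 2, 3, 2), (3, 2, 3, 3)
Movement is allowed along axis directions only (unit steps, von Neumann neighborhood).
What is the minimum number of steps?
8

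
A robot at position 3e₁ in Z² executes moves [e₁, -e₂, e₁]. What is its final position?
(5, -1)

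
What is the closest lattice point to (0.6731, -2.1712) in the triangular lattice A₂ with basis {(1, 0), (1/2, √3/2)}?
(0.5, -2.598)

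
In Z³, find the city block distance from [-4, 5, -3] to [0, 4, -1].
7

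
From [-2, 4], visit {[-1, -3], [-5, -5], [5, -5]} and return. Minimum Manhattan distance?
38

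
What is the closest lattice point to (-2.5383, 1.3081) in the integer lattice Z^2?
(-3, 1)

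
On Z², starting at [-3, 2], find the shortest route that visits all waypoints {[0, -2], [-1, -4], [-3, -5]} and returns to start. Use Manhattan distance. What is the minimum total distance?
20
(one optimal route: (-3, 2) → (0, -2) → (-1, -4) → (-3, -5) → (-3, 2))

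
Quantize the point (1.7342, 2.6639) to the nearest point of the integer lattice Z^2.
(2, 3)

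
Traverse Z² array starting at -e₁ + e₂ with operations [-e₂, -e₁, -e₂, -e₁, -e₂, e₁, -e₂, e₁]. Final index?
(-1, -3)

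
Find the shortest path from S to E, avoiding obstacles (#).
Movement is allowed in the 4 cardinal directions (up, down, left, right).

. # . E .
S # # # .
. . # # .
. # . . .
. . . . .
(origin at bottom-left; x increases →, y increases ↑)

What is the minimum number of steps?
12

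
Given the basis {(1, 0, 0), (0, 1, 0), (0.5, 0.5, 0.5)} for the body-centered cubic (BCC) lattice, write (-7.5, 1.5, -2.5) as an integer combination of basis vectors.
-5b₁ + 4b₂ - 5b₃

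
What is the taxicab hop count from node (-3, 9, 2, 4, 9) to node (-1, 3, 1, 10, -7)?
31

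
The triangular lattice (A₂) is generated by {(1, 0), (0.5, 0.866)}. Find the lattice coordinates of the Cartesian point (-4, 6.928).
-8b₁ + 8b₂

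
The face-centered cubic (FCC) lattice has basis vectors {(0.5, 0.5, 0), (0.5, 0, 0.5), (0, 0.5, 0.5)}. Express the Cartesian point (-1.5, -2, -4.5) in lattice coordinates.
b₁ - 4b₂ - 5b₃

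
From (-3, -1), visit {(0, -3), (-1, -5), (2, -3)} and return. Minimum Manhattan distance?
18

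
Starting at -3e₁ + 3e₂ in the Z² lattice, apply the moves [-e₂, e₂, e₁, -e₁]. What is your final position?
(-3, 3)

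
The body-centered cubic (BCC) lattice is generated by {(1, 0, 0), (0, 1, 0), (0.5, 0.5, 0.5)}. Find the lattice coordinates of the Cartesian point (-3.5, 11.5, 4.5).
-8b₁ + 7b₂ + 9b₃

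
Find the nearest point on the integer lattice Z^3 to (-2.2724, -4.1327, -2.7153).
(-2, -4, -3)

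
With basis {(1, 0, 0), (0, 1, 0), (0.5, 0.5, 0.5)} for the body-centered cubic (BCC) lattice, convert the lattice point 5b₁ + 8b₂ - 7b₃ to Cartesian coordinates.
(1.5, 4.5, -3.5)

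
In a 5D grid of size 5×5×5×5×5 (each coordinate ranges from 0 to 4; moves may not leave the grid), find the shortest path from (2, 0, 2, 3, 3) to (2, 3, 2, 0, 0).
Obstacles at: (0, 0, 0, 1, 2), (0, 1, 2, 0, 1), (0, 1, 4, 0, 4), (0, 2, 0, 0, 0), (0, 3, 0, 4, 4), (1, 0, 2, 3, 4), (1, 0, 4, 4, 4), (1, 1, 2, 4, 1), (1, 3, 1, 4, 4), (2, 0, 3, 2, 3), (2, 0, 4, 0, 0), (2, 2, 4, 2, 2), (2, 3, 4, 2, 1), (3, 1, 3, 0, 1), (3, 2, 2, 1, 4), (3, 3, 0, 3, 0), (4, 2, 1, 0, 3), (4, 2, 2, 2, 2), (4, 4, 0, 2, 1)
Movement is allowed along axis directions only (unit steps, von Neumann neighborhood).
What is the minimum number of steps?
9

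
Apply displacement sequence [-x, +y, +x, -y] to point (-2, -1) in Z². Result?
(-2, -1)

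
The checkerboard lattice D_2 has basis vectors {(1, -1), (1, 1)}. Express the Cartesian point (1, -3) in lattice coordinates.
2b₁ - b₂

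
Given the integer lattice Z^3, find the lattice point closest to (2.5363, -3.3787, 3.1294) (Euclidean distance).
(3, -3, 3)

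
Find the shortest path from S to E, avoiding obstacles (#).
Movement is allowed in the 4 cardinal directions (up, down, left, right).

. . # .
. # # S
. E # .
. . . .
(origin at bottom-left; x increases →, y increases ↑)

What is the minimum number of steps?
5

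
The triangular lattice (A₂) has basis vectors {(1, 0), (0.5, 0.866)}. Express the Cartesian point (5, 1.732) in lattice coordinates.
4b₁ + 2b₂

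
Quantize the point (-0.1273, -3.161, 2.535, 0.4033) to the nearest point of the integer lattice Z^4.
(0, -3, 3, 0)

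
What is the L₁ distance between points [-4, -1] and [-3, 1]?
3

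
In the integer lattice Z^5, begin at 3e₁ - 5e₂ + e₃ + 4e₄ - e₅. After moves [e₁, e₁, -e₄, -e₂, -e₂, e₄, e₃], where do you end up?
(5, -7, 2, 4, -1)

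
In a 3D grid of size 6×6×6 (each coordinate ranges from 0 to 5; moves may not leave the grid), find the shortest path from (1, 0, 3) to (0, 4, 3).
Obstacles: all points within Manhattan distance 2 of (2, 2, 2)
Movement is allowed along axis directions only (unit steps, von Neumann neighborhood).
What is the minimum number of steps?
5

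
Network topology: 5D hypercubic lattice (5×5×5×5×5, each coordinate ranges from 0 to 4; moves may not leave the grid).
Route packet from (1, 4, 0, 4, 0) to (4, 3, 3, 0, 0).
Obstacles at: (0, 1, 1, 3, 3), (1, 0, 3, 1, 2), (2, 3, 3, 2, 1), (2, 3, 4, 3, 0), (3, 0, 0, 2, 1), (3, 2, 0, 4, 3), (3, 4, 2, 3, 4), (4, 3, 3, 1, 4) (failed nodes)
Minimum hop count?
11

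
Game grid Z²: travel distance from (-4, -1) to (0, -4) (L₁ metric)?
7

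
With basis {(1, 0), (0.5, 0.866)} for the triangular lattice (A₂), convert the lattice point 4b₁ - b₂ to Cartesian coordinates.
(3.5, -0.866)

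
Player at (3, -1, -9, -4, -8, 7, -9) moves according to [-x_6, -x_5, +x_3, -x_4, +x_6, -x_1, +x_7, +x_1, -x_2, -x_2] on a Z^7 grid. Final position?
(3, -3, -8, -5, -9, 7, -8)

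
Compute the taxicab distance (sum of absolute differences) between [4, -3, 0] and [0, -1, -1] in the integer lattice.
7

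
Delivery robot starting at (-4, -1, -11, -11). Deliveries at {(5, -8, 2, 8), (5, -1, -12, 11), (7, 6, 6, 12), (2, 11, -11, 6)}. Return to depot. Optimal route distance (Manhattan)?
148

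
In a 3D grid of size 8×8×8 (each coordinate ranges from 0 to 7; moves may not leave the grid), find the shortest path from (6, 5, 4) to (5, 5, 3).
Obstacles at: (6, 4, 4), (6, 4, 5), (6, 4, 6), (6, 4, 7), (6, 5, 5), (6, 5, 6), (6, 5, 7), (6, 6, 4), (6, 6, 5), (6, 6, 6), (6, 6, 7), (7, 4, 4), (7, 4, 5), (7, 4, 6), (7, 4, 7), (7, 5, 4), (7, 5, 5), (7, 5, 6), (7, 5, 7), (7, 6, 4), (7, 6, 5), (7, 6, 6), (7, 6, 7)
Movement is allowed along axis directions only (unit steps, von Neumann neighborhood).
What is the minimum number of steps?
2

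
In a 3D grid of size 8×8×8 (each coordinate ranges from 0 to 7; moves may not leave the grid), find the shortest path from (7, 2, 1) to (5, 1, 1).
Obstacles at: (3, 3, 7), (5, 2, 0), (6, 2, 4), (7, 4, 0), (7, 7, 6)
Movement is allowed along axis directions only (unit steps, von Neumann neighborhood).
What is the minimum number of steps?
3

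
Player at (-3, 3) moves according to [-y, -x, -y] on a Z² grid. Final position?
(-4, 1)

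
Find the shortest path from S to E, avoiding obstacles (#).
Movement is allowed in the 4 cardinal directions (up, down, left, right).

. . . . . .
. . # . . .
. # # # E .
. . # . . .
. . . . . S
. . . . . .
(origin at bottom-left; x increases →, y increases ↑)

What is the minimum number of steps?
3
(one shortest path: (5, 1) → (4, 1) → (4, 2) → (4, 3))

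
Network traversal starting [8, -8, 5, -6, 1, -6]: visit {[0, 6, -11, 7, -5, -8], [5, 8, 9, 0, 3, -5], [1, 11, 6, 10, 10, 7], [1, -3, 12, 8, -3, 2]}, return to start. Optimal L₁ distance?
216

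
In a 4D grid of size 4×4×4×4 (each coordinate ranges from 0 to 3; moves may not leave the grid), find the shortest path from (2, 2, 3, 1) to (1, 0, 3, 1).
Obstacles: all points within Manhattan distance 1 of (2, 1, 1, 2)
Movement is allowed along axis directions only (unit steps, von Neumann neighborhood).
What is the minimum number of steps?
3
(one shortest path: (2, 2, 3, 1) → (1, 2, 3, 1) → (1, 1, 3, 1) → (1, 0, 3, 1))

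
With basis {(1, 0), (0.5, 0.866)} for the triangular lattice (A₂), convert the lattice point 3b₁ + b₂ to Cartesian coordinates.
(3.5, 0.866)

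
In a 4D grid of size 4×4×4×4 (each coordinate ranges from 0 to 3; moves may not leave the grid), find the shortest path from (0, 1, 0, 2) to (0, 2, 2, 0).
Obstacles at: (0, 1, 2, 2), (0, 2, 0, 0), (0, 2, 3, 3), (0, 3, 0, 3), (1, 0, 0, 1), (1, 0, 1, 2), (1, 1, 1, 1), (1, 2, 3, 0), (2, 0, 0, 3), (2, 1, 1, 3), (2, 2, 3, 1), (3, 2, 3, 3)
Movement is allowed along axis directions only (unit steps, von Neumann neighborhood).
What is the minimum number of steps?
5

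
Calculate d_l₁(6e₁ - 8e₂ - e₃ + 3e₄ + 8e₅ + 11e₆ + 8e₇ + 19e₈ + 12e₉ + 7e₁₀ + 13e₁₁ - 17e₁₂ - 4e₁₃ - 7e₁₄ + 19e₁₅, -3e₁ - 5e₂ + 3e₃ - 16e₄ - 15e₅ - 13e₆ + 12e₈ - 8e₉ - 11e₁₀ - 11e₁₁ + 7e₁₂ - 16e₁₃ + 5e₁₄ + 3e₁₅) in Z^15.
223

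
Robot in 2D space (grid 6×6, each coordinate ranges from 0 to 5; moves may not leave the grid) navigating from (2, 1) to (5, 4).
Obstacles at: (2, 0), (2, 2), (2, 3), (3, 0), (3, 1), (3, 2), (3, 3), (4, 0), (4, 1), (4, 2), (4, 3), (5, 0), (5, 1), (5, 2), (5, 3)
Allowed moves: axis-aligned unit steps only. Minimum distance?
8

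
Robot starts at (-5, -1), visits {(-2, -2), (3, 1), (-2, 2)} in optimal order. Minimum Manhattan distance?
14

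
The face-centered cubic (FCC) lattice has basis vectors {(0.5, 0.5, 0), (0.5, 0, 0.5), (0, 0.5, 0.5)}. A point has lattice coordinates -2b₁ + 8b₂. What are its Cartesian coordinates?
(3, -1, 4)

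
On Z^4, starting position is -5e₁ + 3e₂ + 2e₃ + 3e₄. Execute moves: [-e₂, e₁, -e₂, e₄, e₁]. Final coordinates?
(-3, 1, 2, 4)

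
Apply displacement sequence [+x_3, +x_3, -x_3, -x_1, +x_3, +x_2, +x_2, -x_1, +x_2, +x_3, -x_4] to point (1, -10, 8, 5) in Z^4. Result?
(-1, -7, 11, 4)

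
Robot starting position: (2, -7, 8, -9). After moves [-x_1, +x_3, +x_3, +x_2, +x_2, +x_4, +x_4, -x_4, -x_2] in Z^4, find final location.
(1, -6, 10, -8)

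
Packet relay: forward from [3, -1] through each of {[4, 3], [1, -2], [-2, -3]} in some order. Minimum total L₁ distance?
17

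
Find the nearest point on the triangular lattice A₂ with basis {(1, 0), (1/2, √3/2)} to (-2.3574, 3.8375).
(-2.5, 4.33)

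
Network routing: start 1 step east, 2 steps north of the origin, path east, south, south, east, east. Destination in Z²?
(4, 0)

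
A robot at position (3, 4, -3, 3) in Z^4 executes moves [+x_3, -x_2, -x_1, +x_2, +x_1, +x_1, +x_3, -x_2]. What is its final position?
(4, 3, -1, 3)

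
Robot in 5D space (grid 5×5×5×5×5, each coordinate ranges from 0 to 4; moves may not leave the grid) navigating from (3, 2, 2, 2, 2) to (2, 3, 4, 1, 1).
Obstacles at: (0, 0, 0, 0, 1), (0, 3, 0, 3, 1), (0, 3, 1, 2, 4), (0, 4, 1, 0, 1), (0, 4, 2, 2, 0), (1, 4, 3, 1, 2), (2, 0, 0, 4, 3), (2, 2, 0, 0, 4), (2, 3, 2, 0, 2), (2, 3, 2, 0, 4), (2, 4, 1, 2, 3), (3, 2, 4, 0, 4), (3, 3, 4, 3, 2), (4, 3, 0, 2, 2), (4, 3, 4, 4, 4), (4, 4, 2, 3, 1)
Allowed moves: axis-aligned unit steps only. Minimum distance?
6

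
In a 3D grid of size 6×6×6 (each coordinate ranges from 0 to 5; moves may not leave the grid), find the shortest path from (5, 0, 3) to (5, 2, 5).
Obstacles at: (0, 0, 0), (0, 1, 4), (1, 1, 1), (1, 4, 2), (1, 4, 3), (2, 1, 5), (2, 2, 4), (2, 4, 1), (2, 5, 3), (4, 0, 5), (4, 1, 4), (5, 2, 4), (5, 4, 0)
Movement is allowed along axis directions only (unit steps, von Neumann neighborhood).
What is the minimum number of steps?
4
(one shortest path: (5, 0, 3) → (5, 1, 3) → (5, 1, 4) → (5, 1, 5) → (5, 2, 5))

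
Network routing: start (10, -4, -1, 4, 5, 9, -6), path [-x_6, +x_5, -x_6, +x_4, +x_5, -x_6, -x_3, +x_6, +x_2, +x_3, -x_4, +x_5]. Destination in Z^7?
(10, -3, -1, 4, 8, 7, -6)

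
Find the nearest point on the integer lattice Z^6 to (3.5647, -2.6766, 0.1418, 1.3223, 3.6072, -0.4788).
(4, -3, 0, 1, 4, 0)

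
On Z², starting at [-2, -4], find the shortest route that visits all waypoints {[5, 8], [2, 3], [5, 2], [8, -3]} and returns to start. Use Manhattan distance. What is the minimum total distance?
44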